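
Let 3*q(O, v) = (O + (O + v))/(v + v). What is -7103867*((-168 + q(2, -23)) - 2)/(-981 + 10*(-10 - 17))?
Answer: -166521746347/172638 ≈ -9.6457e+5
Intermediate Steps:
q(O, v) = (v + 2*O)/(6*v) (q(O, v) = ((O + (O + v))/(v + v))/3 = ((v + 2*O)/((2*v)))/3 = ((v + 2*O)*(1/(2*v)))/3 = ((v + 2*O)/(2*v))/3 = (v + 2*O)/(6*v))
-7103867*((-168 + q(2, -23)) - 2)/(-981 + 10*(-10 - 17)) = -7103867*((-168 + (1/6)*(-23 + 2*2)/(-23)) - 2)/(-981 + 10*(-10 - 17)) = -7103867*((-168 + (1/6)*(-1/23)*(-23 + 4)) - 2)/(-981 + 10*(-27)) = -7103867*((-168 + (1/6)*(-1/23)*(-19)) - 2)/(-981 - 270) = -7103867/((-1251/((-168 + 19/138) - 2))) = -7103867/((-1251/(-23165/138 - 2))) = -7103867/((-1251/(-23441/138))) = -7103867/((-1251*(-138/23441))) = -7103867/172638/23441 = -7103867*23441/172638 = -166521746347/172638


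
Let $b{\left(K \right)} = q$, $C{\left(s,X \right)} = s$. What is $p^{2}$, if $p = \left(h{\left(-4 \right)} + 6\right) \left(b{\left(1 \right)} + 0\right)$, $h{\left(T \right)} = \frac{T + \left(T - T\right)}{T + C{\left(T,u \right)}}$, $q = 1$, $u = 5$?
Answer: $\frac{169}{4} \approx 42.25$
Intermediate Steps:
$b{\left(K \right)} = 1$
$h{\left(T \right)} = \frac{1}{2}$ ($h{\left(T \right)} = \frac{T + \left(T - T\right)}{T + T} = \frac{T + 0}{2 T} = T \frac{1}{2 T} = \frac{1}{2}$)
$p = \frac{13}{2}$ ($p = \left(\frac{1}{2} + 6\right) \left(1 + 0\right) = \frac{13}{2} \cdot 1 = \frac{13}{2} \approx 6.5$)
$p^{2} = \left(\frac{13}{2}\right)^{2} = \frac{169}{4}$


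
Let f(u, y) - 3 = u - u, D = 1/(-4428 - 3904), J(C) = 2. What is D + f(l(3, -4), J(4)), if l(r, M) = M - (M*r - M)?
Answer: 24995/8332 ≈ 2.9999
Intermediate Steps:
l(r, M) = 2*M - M*r (l(r, M) = M - (-M + M*r) = M + (M - M*r) = 2*M - M*r)
D = -1/8332 (D = 1/(-8332) = -1/8332 ≈ -0.00012002)
f(u, y) = 3 (f(u, y) = 3 + (u - u) = 3 + 0 = 3)
D + f(l(3, -4), J(4)) = -1/8332 + 3 = 24995/8332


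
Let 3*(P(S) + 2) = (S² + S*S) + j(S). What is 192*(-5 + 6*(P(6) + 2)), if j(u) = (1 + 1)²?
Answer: 28224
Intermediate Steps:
j(u) = 4 (j(u) = 2² = 4)
P(S) = -⅔ + 2*S²/3 (P(S) = -2 + ((S² + S*S) + 4)/3 = -2 + ((S² + S²) + 4)/3 = -2 + (2*S² + 4)/3 = -2 + (4 + 2*S²)/3 = -2 + (4/3 + 2*S²/3) = -⅔ + 2*S²/3)
192*(-5 + 6*(P(6) + 2)) = 192*(-5 + 6*((-⅔ + (⅔)*6²) + 2)) = 192*(-5 + 6*((-⅔ + (⅔)*36) + 2)) = 192*(-5 + 6*((-⅔ + 24) + 2)) = 192*(-5 + 6*(70/3 + 2)) = 192*(-5 + 6*(76/3)) = 192*(-5 + 152) = 192*147 = 28224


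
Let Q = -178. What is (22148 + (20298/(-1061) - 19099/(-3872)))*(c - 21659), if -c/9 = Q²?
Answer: -27898659293172185/4108192 ≈ -6.7910e+9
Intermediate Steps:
c = -285156 (c = -9*(-178)² = -9*31684 = -285156)
(22148 + (20298/(-1061) - 19099/(-3872)))*(c - 21659) = (22148 + (20298/(-1061) - 19099/(-3872)))*(-285156 - 21659) = (22148 + (20298*(-1/1061) - 19099*(-1/3872)))*(-306815) = (22148 + (-20298/1061 + 19099/3872))*(-306815) = (22148 - 58329817/4108192)*(-306815) = (90929906599/4108192)*(-306815) = -27898659293172185/4108192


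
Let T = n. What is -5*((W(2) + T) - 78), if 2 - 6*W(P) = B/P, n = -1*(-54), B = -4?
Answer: 350/3 ≈ 116.67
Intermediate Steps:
n = 54
T = 54
W(P) = ⅓ + 2/(3*P) (W(P) = ⅓ - (-2)/(3*P) = ⅓ + 2/(3*P))
-5*((W(2) + T) - 78) = -5*(((⅓)*(2 + 2)/2 + 54) - 78) = -5*(((⅓)*(½)*4 + 54) - 78) = -5*((⅔ + 54) - 78) = -5*(164/3 - 78) = -5*(-70/3) = 350/3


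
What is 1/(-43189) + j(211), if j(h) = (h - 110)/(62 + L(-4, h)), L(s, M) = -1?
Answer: 4362028/2634529 ≈ 1.6557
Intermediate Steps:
j(h) = -110/61 + h/61 (j(h) = (h - 110)/(62 - 1) = (-110 + h)/61 = (-110 + h)*(1/61) = -110/61 + h/61)
1/(-43189) + j(211) = 1/(-43189) + (-110/61 + (1/61)*211) = -1/43189 + (-110/61 + 211/61) = -1/43189 + 101/61 = 4362028/2634529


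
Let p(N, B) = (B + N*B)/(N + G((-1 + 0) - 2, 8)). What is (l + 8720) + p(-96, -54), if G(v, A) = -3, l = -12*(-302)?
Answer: 135214/11 ≈ 12292.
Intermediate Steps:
l = 3624
p(N, B) = (B + B*N)/(-3 + N) (p(N, B) = (B + N*B)/(N - 3) = (B + B*N)/(-3 + N))
(l + 8720) + p(-96, -54) = (3624 + 8720) - 54*(1 - 96)/(-3 - 96) = 12344 - 54*(-95)/(-99) = 12344 - 54*(-1/99)*(-95) = 12344 - 570/11 = 135214/11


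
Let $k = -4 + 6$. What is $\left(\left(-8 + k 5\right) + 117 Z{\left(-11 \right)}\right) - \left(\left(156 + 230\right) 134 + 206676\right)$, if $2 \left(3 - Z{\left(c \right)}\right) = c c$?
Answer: $- \frac{530251}{2} \approx -2.6513 \cdot 10^{5}$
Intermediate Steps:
$Z{\left(c \right)} = 3 - \frac{c^{2}}{2}$ ($Z{\left(c \right)} = 3 - \frac{c c}{2} = 3 - \frac{c^{2}}{2}$)
$k = 2$
$\left(\left(-8 + k 5\right) + 117 Z{\left(-11 \right)}\right) - \left(\left(156 + 230\right) 134 + 206676\right) = \left(\left(-8 + 2 \cdot 5\right) + 117 \left(3 - \frac{\left(-11\right)^{2}}{2}\right)\right) - \left(\left(156 + 230\right) 134 + 206676\right) = \left(\left(-8 + 10\right) + 117 \left(3 - \frac{121}{2}\right)\right) - \left(386 \cdot 134 + 206676\right) = \left(2 + 117 \left(3 - \frac{121}{2}\right)\right) - \left(51724 + 206676\right) = \left(2 + 117 \left(- \frac{115}{2}\right)\right) - 258400 = \left(2 - \frac{13455}{2}\right) - 258400 = - \frac{13451}{2} - 258400 = - \frac{530251}{2}$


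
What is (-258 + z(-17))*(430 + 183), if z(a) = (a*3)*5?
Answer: -314469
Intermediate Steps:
z(a) = 15*a (z(a) = (3*a)*5 = 15*a)
(-258 + z(-17))*(430 + 183) = (-258 + 15*(-17))*(430 + 183) = (-258 - 255)*613 = -513*613 = -314469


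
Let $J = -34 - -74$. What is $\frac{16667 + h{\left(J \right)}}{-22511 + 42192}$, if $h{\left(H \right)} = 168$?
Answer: $\frac{16835}{19681} \approx 0.85539$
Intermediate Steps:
$J = 40$ ($J = -34 + 74 = 40$)
$\frac{16667 + h{\left(J \right)}}{-22511 + 42192} = \frac{16667 + 168}{-22511 + 42192} = \frac{16835}{19681}$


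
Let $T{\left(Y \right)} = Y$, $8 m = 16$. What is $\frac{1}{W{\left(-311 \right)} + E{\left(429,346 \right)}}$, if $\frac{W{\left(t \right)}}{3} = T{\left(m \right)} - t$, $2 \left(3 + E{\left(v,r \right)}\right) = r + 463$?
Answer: $\frac{2}{2681} \approx 0.00074599$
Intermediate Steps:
$m = 2$ ($m = \frac{1}{8} \cdot 16 = 2$)
$E{\left(v,r \right)} = \frac{457}{2} + \frac{r}{2}$ ($E{\left(v,r \right)} = -3 + \frac{r + 463}{2} = -3 + \frac{463 + r}{2} = -3 + \left(\frac{463}{2} + \frac{r}{2}\right) = \frac{457}{2} + \frac{r}{2}$)
$W{\left(t \right)} = 6 - 3 t$ ($W{\left(t \right)} = 3 \left(2 - t\right) = 6 - 3 t$)
$\frac{1}{W{\left(-311 \right)} + E{\left(429,346 \right)}} = \frac{1}{\left(6 - -933\right) + \left(\frac{457}{2} + \frac{1}{2} \cdot 346\right)} = \frac{1}{\left(6 + 933\right) + \left(\frac{457}{2} + 173\right)} = \frac{1}{939 + \frac{803}{2}} = \frac{1}{\frac{2681}{2}} = \frac{2}{2681}$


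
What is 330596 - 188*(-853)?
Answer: 490960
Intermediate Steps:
330596 - 188*(-853) = 330596 + 160364 = 490960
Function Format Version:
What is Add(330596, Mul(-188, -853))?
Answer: 490960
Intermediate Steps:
Add(330596, Mul(-188, -853)) = Add(330596, 160364) = 490960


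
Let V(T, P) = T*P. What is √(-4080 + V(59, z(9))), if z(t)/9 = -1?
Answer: I*√4611 ≈ 67.904*I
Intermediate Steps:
z(t) = -9 (z(t) = 9*(-1) = -9)
V(T, P) = P*T
√(-4080 + V(59, z(9))) = √(-4080 - 9*59) = √(-4080 - 531) = √(-4611) = I*√4611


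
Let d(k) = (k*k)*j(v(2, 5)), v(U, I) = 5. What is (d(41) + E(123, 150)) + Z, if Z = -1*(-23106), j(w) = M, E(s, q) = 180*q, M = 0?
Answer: 50106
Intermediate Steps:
j(w) = 0
d(k) = 0 (d(k) = (k*k)*0 = k²*0 = 0)
Z = 23106
(d(41) + E(123, 150)) + Z = (0 + 180*150) + 23106 = (0 + 27000) + 23106 = 27000 + 23106 = 50106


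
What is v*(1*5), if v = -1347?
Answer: -6735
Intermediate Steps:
v*(1*5) = -1347*5 = -6735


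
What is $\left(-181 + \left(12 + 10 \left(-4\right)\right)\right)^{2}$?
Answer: $43681$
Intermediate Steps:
$\left(-181 + \left(12 + 10 \left(-4\right)\right)\right)^{2} = \left(-181 + \left(12 - 40\right)\right)^{2} = \left(-181 - 28\right)^{2} = \left(-209\right)^{2} = 43681$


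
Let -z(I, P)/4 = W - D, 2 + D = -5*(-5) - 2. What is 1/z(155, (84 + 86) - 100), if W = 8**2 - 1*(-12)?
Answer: -1/220 ≈ -0.0045455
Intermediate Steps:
D = 21 (D = -2 + (-5*(-5) - 2) = -2 + (25 - 2) = -2 + 23 = 21)
W = 76 (W = 64 + 12 = 76)
z(I, P) = -220 (z(I, P) = -4*(76 - 1*21) = -4*(76 - 21) = -4*55 = -220)
1/z(155, (84 + 86) - 100) = 1/(-220) = -1/220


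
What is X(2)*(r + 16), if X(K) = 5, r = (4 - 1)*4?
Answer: 140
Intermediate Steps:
r = 12 (r = 3*4 = 12)
X(2)*(r + 16) = 5*(12 + 16) = 5*28 = 140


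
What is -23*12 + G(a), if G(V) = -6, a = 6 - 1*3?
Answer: -282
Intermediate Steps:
a = 3 (a = 6 - 3 = 3)
-23*12 + G(a) = -23*12 - 6 = -276 - 6 = -282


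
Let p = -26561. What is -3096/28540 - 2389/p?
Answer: -3512699/189512735 ≈ -0.018535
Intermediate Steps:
-3096/28540 - 2389/p = -3096/28540 - 2389/(-26561) = -3096*1/28540 - 2389*(-1/26561) = -774/7135 + 2389/26561 = -3512699/189512735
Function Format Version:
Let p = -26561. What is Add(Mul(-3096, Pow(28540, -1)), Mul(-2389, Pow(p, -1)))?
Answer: Rational(-3512699, 189512735) ≈ -0.018535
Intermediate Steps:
Add(Mul(-3096, Pow(28540, -1)), Mul(-2389, Pow(p, -1))) = Add(Mul(-3096, Pow(28540, -1)), Mul(-2389, Pow(-26561, -1))) = Add(Mul(-3096, Rational(1, 28540)), Mul(-2389, Rational(-1, 26561))) = Add(Rational(-774, 7135), Rational(2389, 26561)) = Rational(-3512699, 189512735)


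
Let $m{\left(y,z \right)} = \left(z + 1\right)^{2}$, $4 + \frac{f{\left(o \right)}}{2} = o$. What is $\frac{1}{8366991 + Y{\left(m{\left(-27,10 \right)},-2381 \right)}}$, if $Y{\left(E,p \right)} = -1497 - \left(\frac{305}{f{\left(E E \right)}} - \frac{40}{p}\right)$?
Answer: $\frac{69701394}{583086591401471} \approx 1.1954 \cdot 10^{-7}$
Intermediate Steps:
$f{\left(o \right)} = -8 + 2 o$
$m{\left(y,z \right)} = \left(1 + z\right)^{2}$
$Y{\left(E,p \right)} = -1497 - \frac{305}{-8 + 2 E^{2}} + \frac{40}{p}$ ($Y{\left(E,p \right)} = -1497 - \left(\frac{305}{-8 + 2 E E} - \frac{40}{p}\right) = -1497 - \left(\frac{305}{-8 + 2 E^{2}} - \frac{40}{p}\right) = -1497 - \left(- \frac{40}{p} + \frac{305}{-8 + 2 E^{2}}\right) = -1497 - \frac{305}{-8 + 2 E^{2}} + \frac{40}{p}$)
$\frac{1}{8366991 + Y{\left(m{\left(-27,10 \right)},-2381 \right)}} = \frac{1}{8366991 - \left(1497 + \frac{40}{2381} + \frac{305}{-8 + 2 \left(\left(1 + 10\right)^{2}\right)^{2}}\right)} = \frac{1}{8366991 - \left(\frac{3564397}{2381} + \frac{305}{-8 + 2 \left(11^{2}\right)^{2}}\right)} = \frac{1}{8366991 - \left(\frac{3564397}{2381} + \frac{305}{-8 + 2 \cdot 121^{2}}\right)} = \frac{1}{8366991 - \left(\frac{3564397}{2381} + \frac{305}{-8 + 2 \cdot 14641}\right)} = \frac{1}{8366991 - \left(\frac{3564397}{2381} + \frac{305}{-8 + 29282}\right)} = \frac{1}{8366991 - \left(\frac{3564397}{2381} + \frac{305}{29274}\right)} = \frac{1}{8366991 - \frac{104344883983}{69701394}} = \frac{1}{\frac{583086591401471}{69701394}} = \frac{69701394}{583086591401471}$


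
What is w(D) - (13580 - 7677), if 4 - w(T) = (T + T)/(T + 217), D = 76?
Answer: -1728559/293 ≈ -5899.5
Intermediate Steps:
w(T) = 4 - 2*T/(217 + T) (w(T) = 4 - (T + T)/(T + 217) = 4 - 2*T/(217 + T))
w(D) - (13580 - 7677) = 2*(434 + 76)/(217 + 76) - (13580 - 7677) = 2*510/293 - 1*5903 = 2*(1/293)*510 - 5903 = 1020/293 - 5903 = -1728559/293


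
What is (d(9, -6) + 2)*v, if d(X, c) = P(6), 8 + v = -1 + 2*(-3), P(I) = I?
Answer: -120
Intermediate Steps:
v = -15 (v = -8 + (-1 + 2*(-3)) = -8 + (-1 - 6) = -8 - 7 = -15)
d(X, c) = 6
(d(9, -6) + 2)*v = (6 + 2)*(-15) = 8*(-15) = -120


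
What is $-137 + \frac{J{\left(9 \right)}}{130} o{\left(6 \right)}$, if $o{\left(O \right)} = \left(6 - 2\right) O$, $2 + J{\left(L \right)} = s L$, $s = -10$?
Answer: $- \frac{10009}{65} \approx -153.98$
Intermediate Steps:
$J{\left(L \right)} = -2 - 10 L$
$o{\left(O \right)} = 4 O$
$-137 + \frac{J{\left(9 \right)}}{130} o{\left(6 \right)} = -137 + \frac{-2 - 90}{130} \cdot 4 \cdot 6 = -137 + \left(-2 - 90\right) \frac{1}{130} \cdot 24 = -137 + \left(-92\right) \frac{1}{130} \cdot 24 = -137 - \frac{1104}{65} = - \frac{10009}{65}$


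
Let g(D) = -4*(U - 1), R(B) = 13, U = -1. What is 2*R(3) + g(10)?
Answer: 34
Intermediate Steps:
g(D) = 8 (g(D) = -4*(-1 - 1) = -4*(-2) = 8)
2*R(3) + g(10) = 2*13 + 8 = 26 + 8 = 34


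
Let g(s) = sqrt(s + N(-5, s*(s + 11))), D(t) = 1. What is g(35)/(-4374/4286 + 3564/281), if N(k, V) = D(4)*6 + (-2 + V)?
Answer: 602183*sqrt(1649)/7023105 ≈ 3.4818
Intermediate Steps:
N(k, V) = 4 + V (N(k, V) = 1*6 + (-2 + V) = 6 + (-2 + V) = 4 + V)
g(s) = sqrt(4 + s + s*(11 + s)) (g(s) = sqrt(s + (4 + s*(s + 11))) = sqrt(s + (4 + s*(11 + s))) = sqrt(4 + s + s*(11 + s)))
g(35)/(-4374/4286 + 3564/281) = sqrt(4 + 35 + 35*(11 + 35))/(-4374/4286 + 3564/281) = sqrt(4 + 35 + 35*46)/(-4374*1/4286 + 3564*(1/281)) = sqrt(4 + 35 + 1610)/(-2187/2143 + 3564/281) = sqrt(1649)/(7023105/602183) = sqrt(1649)*(602183/7023105) = 602183*sqrt(1649)/7023105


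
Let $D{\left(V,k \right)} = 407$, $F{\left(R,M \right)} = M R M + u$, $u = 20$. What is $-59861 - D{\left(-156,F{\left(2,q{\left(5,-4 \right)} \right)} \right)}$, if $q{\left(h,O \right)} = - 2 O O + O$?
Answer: $-60268$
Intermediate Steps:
$q{\left(h,O \right)} = O - 2 O^{2}$ ($q{\left(h,O \right)} = - 2 O^{2} + O = O - 2 O^{2}$)
$F{\left(R,M \right)} = 20 + R M^{2}$ ($F{\left(R,M \right)} = M R M + 20 = R M^{2} + 20 = 20 + R M^{2}$)
$-59861 - D{\left(-156,F{\left(2,q{\left(5,-4 \right)} \right)} \right)} = -59861 - 407 = -60268$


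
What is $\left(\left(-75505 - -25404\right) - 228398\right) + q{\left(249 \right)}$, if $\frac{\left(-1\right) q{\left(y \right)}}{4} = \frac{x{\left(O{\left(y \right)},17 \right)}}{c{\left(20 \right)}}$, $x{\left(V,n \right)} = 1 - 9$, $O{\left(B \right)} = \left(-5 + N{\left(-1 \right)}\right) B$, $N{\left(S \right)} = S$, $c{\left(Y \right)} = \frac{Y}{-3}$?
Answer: $- \frac{1392519}{5} \approx -2.785 \cdot 10^{5}$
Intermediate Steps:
$c{\left(Y \right)} = - \frac{Y}{3}$ ($c{\left(Y \right)} = Y \left(- \frac{1}{3}\right) = - \frac{Y}{3}$)
$O{\left(B \right)} = - 6 B$ ($O{\left(B \right)} = \left(-5 - 1\right) B = - 6 B$)
$x{\left(V,n \right)} = -8$
$q{\left(y \right)} = - \frac{24}{5}$ ($q{\left(y \right)} = - 4 \left(- \frac{8}{\left(- \frac{1}{3}\right) 20}\right) = - 4 \left(- \frac{8}{- \frac{20}{3}}\right) = - 4 \left(\left(-8\right) \left(- \frac{3}{20}\right)\right) = \left(-4\right) \frac{6}{5} = - \frac{24}{5}$)
$\left(\left(-75505 - -25404\right) - 228398\right) + q{\left(249 \right)} = \left(\left(-75505 - -25404\right) - 228398\right) - \frac{24}{5} = \left(\left(-75505 + 25404\right) - 228398\right) - \frac{24}{5} = \left(-50101 - 228398\right) - \frac{24}{5} = -278499 - \frac{24}{5} = - \frac{1392519}{5}$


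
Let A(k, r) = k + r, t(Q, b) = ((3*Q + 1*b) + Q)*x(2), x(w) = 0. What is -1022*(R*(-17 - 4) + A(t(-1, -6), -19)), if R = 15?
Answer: 341348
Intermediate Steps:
t(Q, b) = 0 (t(Q, b) = ((3*Q + 1*b) + Q)*0 = ((3*Q + b) + Q)*0 = ((b + 3*Q) + Q)*0 = (b + 4*Q)*0 = 0)
-1022*(R*(-17 - 4) + A(t(-1, -6), -19)) = -1022*(15*(-17 - 4) + (0 - 19)) = -1022*(15*(-21) - 19) = -1022*(-315 - 19) = -1022*(-334) = 341348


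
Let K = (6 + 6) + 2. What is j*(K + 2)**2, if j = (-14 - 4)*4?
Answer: -18432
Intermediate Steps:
K = 14 (K = 12 + 2 = 14)
j = -72 (j = -18*4 = -72)
j*(K + 2)**2 = -72*(14 + 2)**2 = -72*16**2 = -72*256 = -18432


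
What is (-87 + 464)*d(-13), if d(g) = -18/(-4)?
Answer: 3393/2 ≈ 1696.5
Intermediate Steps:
d(g) = 9/2 (d(g) = -18*(-¼) = 9/2)
(-87 + 464)*d(-13) = (-87 + 464)*(9/2) = 377*(9/2) = 3393/2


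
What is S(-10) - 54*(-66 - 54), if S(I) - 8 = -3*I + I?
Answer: 6508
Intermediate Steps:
S(I) = 8 - 2*I (S(I) = 8 + (-3*I + I) = 8 - 2*I)
S(-10) - 54*(-66 - 54) = (8 - 2*(-10)) - 54*(-66 - 54) = (8 + 20) - 54*(-120) = 28 + 6480 = 6508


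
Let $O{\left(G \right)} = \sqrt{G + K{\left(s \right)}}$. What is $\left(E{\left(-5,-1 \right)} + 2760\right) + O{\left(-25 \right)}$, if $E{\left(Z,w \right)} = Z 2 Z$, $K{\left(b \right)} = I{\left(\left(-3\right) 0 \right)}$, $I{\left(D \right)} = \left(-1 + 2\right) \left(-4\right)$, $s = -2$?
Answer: $2810 + i \sqrt{29} \approx 2810.0 + 5.3852 i$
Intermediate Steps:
$I{\left(D \right)} = -4$ ($I{\left(D \right)} = 1 \left(-4\right) = -4$)
$K{\left(b \right)} = -4$
$E{\left(Z,w \right)} = 2 Z^{2}$ ($E{\left(Z,w \right)} = 2 Z Z = 2 Z^{2}$)
$O{\left(G \right)} = \sqrt{-4 + G}$ ($O{\left(G \right)} = \sqrt{G - 4} = \sqrt{-4 + G}$)
$\left(E{\left(-5,-1 \right)} + 2760\right) + O{\left(-25 \right)} = \left(2 \left(-5\right)^{2} + 2760\right) + \sqrt{-4 - 25} = \left(2 \cdot 25 + 2760\right) + \sqrt{-29} = \left(50 + 2760\right) + i \sqrt{29} = 2810 + i \sqrt{29}$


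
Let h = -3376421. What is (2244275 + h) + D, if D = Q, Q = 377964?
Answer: -754182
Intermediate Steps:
D = 377964
(2244275 + h) + D = (2244275 - 3376421) + 377964 = -1132146 + 377964 = -754182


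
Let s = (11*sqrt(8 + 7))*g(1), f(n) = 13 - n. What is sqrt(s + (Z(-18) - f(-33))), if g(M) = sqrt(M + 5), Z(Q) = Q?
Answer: sqrt(-64 + 33*sqrt(10)) ≈ 6.3526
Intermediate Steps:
g(M) = sqrt(5 + M)
s = 33*sqrt(10) (s = (11*sqrt(8 + 7))*sqrt(5 + 1) = (11*sqrt(15))*sqrt(6) = 33*sqrt(10) ≈ 104.36)
sqrt(s + (Z(-18) - f(-33))) = sqrt(33*sqrt(10) + (-18 - (13 - 1*(-33)))) = sqrt(33*sqrt(10) + (-18 - (13 + 33))) = sqrt(33*sqrt(10) + (-18 - 1*46)) = sqrt(33*sqrt(10) + (-18 - 46)) = sqrt(33*sqrt(10) - 64) = sqrt(-64 + 33*sqrt(10))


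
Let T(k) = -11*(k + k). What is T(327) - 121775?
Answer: -128969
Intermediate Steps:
T(k) = -22*k
T(327) - 121775 = -22*327 - 121775 = -7194 - 121775 = -128969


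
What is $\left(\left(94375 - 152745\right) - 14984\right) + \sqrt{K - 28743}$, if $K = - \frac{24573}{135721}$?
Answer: $-73354 + \frac{6 i \sqrt{14707079213111}}{135721} \approx -73354.0 + 169.54 i$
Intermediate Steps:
$K = - \frac{24573}{135721}$ ($K = \left(-24573\right) \frac{1}{135721} = - \frac{24573}{135721} \approx -0.18106$)
$\left(\left(94375 - 152745\right) - 14984\right) + \sqrt{K - 28743} = \left(\left(94375 - 152745\right) - 14984\right) + \sqrt{- \frac{24573}{135721} - 28743} = \left(-58370 - 14984\right) + \sqrt{- \frac{3901053276}{135721}} = -73354 + \frac{6 i \sqrt{14707079213111}}{135721}$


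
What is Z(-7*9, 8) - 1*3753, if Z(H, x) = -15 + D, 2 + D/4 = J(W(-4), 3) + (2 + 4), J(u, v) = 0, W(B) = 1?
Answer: -3752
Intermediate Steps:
D = 16 (D = -8 + 4*(0 + (2 + 4)) = -8 + 4*(0 + 6) = -8 + 4*6 = -8 + 24 = 16)
Z(H, x) = 1 (Z(H, x) = -15 + 16 = 1)
Z(-7*9, 8) - 1*3753 = 1 - 1*3753 = 1 - 3753 = -3752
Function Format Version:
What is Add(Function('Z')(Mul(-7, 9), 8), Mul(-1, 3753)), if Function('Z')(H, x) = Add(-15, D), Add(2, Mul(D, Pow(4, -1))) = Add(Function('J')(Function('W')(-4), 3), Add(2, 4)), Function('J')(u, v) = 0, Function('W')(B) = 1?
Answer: -3752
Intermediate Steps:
D = 16 (D = Add(-8, Mul(4, Add(0, Add(2, 4)))) = Add(-8, Mul(4, Add(0, 6))) = Add(-8, Mul(4, 6)) = Add(-8, 24) = 16)
Function('Z')(H, x) = 1 (Function('Z')(H, x) = Add(-15, 16) = 1)
Add(Function('Z')(Mul(-7, 9), 8), Mul(-1, 3753)) = Add(1, Mul(-1, 3753)) = Add(1, -3753) = -3752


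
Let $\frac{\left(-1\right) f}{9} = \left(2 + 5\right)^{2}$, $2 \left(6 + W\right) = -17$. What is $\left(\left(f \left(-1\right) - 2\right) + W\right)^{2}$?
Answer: $\frac{720801}{4} \approx 1.802 \cdot 10^{5}$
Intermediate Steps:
$W = - \frac{29}{2}$ ($W = -6 + \frac{1}{2} \left(-17\right) = -6 - \frac{17}{2} = - \frac{29}{2} \approx -14.5$)
$f = -441$ ($f = - 9 \left(2 + 5\right)^{2} = - 9 \cdot 7^{2} = \left(-9\right) 49 = -441$)
$\left(\left(f \left(-1\right) - 2\right) + W\right)^{2} = \left(\left(\left(-441\right) \left(-1\right) - 2\right) - \frac{29}{2}\right)^{2} = \left(\left(441 - 2\right) - \frac{29}{2}\right)^{2} = \left(439 - \frac{29}{2}\right)^{2} = \left(\frac{849}{2}\right)^{2} = \frac{720801}{4}$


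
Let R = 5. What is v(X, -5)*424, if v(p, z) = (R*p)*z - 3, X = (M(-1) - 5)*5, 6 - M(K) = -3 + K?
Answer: -266272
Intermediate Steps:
M(K) = 9 - K (M(K) = 6 - (-3 + K) = 6 + (3 - K) = 9 - K)
X = 25 (X = ((9 - 1*(-1)) - 5)*5 = ((9 + 1) - 5)*5 = (10 - 5)*5 = 5*5 = 25)
v(p, z) = -3 + 5*p*z (v(p, z) = (5*p)*z - 3 = 5*p*z - 3 = -3 + 5*p*z)
v(X, -5)*424 = (-3 + 5*25*(-5))*424 = (-3 - 625)*424 = -628*424 = -266272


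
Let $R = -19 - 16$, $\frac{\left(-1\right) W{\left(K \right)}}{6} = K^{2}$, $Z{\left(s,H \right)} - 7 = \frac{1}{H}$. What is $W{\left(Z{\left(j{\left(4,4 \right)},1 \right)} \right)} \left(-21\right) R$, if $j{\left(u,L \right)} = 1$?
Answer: $-282240$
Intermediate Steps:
$Z{\left(s,H \right)} = 7 + \frac{1}{H}$
$W{\left(K \right)} = - 6 K^{2}$
$R = -35$ ($R = -19 - 16 = -35$)
$W{\left(Z{\left(j{\left(4,4 \right)},1 \right)} \right)} \left(-21\right) R = - 6 \left(7 + 1^{-1}\right)^{2} \left(-21\right) \left(-35\right) = - 6 \left(7 + 1\right)^{2} \left(-21\right) \left(-35\right) = - 6 \cdot 8^{2} \left(-21\right) \left(-35\right) = \left(-6\right) 64 \left(-21\right) \left(-35\right) = \left(-384\right) \left(-21\right) \left(-35\right) = 8064 \left(-35\right) = -282240$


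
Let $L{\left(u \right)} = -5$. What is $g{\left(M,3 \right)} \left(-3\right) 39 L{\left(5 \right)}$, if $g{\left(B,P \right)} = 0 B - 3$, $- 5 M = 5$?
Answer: $-1755$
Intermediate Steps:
$M = -1$ ($M = \left(- \frac{1}{5}\right) 5 = -1$)
$g{\left(B,P \right)} = -3$ ($g{\left(B,P \right)} = 0 - 3 = -3$)
$g{\left(M,3 \right)} \left(-3\right) 39 L{\left(5 \right)} = \left(-3\right) \left(-3\right) 39 \left(-5\right) = 9 \cdot 39 \left(-5\right) = 351 \left(-5\right) = -1755$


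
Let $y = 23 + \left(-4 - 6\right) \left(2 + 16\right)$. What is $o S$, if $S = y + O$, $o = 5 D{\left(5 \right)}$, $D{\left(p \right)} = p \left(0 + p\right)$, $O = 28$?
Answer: $-16125$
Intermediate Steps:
$D{\left(p \right)} = p^{2}$ ($D{\left(p \right)} = p p = p^{2}$)
$y = -157$ ($y = 23 - 180 = -157$)
$o = 125$ ($o = 5 \cdot 5^{2} = 5 \cdot 25 = 125$)
$S = -129$ ($S = -157 + 28 = -129$)
$o S = 125 \left(-129\right) = -16125$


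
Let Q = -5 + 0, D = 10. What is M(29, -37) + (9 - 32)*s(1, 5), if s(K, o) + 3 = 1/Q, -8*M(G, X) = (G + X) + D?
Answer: 1467/20 ≈ 73.350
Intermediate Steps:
M(G, X) = -5/4 - G/8 - X/8 (M(G, X) = -((G + X) + 10)/8 = -(10 + G + X)/8 = -5/4 - G/8 - X/8)
Q = -5
s(K, o) = -16/5 (s(K, o) = -3 + 1/(-5) = -3 - ⅕ = -16/5)
M(29, -37) + (9 - 32)*s(1, 5) = (-5/4 - ⅛*29 - ⅛*(-37)) + (9 - 32)*(-16/5) = (-5/4 - 29/8 + 37/8) - 23*(-16/5) = -¼ + 368/5 = 1467/20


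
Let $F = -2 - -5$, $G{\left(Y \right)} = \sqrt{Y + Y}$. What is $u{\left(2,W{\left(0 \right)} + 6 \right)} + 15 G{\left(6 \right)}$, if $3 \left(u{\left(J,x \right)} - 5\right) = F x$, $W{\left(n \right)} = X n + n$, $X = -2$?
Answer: $11 + 30 \sqrt{3} \approx 62.962$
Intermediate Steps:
$W{\left(n \right)} = - n$ ($W{\left(n \right)} = - 2 n + n = - n$)
$G{\left(Y \right)} = \sqrt{2} \sqrt{Y}$ ($G{\left(Y \right)} = \sqrt{2 Y} = \sqrt{2} \sqrt{Y}$)
$F = 3$ ($F = -2 + 5 = 3$)
$u{\left(J,x \right)} = 5 + x$ ($u{\left(J,x \right)} = 5 + \frac{3 x}{3} = 5 + x$)
$u{\left(2,W{\left(0 \right)} + 6 \right)} + 15 G{\left(6 \right)} = \left(5 + \left(\left(-1\right) 0 + 6\right)\right) + 15 \sqrt{2} \sqrt{6} = \left(5 + \left(0 + 6\right)\right) + 15 \cdot 2 \sqrt{3} = \left(5 + 6\right) + 30 \sqrt{3} = 11 + 30 \sqrt{3}$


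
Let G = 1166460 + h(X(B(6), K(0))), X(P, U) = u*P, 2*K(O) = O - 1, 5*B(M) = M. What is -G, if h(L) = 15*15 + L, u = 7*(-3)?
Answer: -5833299/5 ≈ -1.1667e+6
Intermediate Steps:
u = -21
B(M) = M/5
K(O) = -1/2 + O/2 (K(O) = (O - 1)/2 = (-1 + O)/2 = -1/2 + O/2)
X(P, U) = -21*P
h(L) = 225 + L
G = 5833299/5 (G = 1166460 + (225 - 21*6/5) = 1166460 + (225 - 126/5) = 1166460 + 999/5 = 5833299/5 ≈ 1.1667e+6)
-G = -1*5833299/5 = -5833299/5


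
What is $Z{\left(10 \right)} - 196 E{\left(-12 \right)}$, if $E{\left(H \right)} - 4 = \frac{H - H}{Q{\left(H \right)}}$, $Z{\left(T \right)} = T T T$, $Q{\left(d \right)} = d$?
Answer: $216$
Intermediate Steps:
$Z{\left(T \right)} = T^{3}$ ($Z{\left(T \right)} = T^{2} T = T^{3}$)
$E{\left(H \right)} = 4$ ($E{\left(H \right)} = 4 + \frac{H - H}{H} = 4 + \frac{0}{H} = 4 + 0 = 4$)
$Z{\left(10 \right)} - 196 E{\left(-12 \right)} = 10^{3} - 784 = 1000 - 784 = 216$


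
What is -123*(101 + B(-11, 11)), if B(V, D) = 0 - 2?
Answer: -12177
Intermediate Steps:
B(V, D) = -2
-123*(101 + B(-11, 11)) = -123*(101 - 2) = -123*99 = -12177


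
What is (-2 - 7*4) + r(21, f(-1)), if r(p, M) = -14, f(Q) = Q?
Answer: -44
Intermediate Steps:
(-2 - 7*4) + r(21, f(-1)) = (-2 - 7*4) - 14 = (-2 - 28) - 14 = -30 - 14 = -44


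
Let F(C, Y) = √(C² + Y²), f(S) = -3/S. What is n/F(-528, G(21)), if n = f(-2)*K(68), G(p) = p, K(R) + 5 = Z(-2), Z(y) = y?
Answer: -7*√1241/12410 ≈ -0.019871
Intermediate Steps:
K(R) = -7 (K(R) = -5 - 2 = -7)
n = -21/2 (n = -3/(-2)*(-7) = -3*(-½)*(-7) = (3/2)*(-7) = -21/2 ≈ -10.500)
n/F(-528, G(21)) = -21/(2*√((-528)² + 21²)) = -21/(2*√(278784 + 441)) = -21*√1241/18615/2 = -7*√1241/12410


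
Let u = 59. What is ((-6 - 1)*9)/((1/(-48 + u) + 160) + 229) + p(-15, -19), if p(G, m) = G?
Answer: -64893/4280 ≈ -15.162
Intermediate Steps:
((-6 - 1)*9)/((1/(-48 + u) + 160) + 229) + p(-15, -19) = ((-6 - 1)*9)/((1/(-48 + 59) + 160) + 229) - 15 = (-7*9)/((1/11 + 160) + 229) - 15 = -63/((1/11 + 160) + 229) - 15 = -63/(1761/11 + 229) - 15 = -63/(4280/11) - 15 = (11/4280)*(-63) - 15 = -693/4280 - 15 = -64893/4280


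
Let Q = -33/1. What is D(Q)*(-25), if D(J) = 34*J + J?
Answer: 28875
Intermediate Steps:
Q = -33 (Q = -33*1 = -33)
D(J) = 35*J
D(Q)*(-25) = (35*(-33))*(-25) = -1155*(-25) = 28875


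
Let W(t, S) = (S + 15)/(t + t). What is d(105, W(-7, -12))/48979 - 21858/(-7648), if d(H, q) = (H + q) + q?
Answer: 3749839605/1311069872 ≈ 2.8601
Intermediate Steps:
W(t, S) = (15 + S)/(2*t) (W(t, S) = (15 + S)/((2*t)) = (15 + S)*(1/(2*t)) = (15 + S)/(2*t))
d(H, q) = H + 2*q
d(105, W(-7, -12))/48979 - 21858/(-7648) = (105 + 2*((½)*(15 - 12)/(-7)))/48979 - 21858/(-7648) = (105 + 2*((½)*(-⅐)*3))*(1/48979) - 21858*(-1/7648) = (105 + 2*(-3/14))*(1/48979) + 10929/3824 = (105 - 3/7)*(1/48979) + 10929/3824 = (732/7)*(1/48979) + 10929/3824 = 732/342853 + 10929/3824 = 3749839605/1311069872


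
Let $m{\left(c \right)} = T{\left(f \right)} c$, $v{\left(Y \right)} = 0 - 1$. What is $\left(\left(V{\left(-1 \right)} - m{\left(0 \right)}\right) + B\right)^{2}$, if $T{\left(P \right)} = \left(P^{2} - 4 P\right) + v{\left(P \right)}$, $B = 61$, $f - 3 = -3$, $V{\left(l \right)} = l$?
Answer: $3600$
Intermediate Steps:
$f = 0$ ($f = 3 - 3 = 0$)
$v{\left(Y \right)} = -1$ ($v{\left(Y \right)} = 0 - 1 = -1$)
$T{\left(P \right)} = -1 + P^{2} - 4 P$ ($T{\left(P \right)} = \left(P^{2} - 4 P\right) - 1 = -1 + P^{2} - 4 P$)
$m{\left(c \right)} = - c$ ($m{\left(c \right)} = \left(-1 + 0^{2} - 0\right) c = \left(-1 + 0 + 0\right) c = - c$)
$\left(\left(V{\left(-1 \right)} - m{\left(0 \right)}\right) + B\right)^{2} = \left(\left(-1 - \left(-1\right) 0\right) + 61\right)^{2} = \left(\left(-1 - 0\right) + 61\right)^{2} = \left(\left(-1 + 0\right) + 61\right)^{2} = \left(-1 + 61\right)^{2} = 60^{2} = 3600$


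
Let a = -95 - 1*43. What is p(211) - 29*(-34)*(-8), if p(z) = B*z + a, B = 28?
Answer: -2118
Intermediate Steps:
a = -138 (a = -95 - 43 = -138)
p(z) = -138 + 28*z (p(z) = 28*z - 138 = -138 + 28*z)
p(211) - 29*(-34)*(-8) = (-138 + 28*211) - 29*(-34)*(-8) = (-138 + 5908) + 986*(-8) = 5770 - 7888 = -2118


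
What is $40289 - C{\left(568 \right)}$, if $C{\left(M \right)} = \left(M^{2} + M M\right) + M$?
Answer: $-605527$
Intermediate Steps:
$C{\left(M \right)} = M + 2 M^{2}$ ($C{\left(M \right)} = \left(M^{2} + M^{2}\right) + M = 2 M^{2} + M = M + 2 M^{2}$)
$40289 - C{\left(568 \right)} = 40289 - 568 \left(1 + 2 \cdot 568\right) = 40289 - 568 \left(1 + 1136\right) = 40289 - 568 \cdot 1137 = 40289 - 645816 = -605527$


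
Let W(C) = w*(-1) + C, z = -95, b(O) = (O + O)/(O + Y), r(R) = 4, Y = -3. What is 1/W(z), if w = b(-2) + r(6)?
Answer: -5/499 ≈ -0.010020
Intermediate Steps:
b(O) = 2*O/(-3 + O) (b(O) = (O + O)/(O - 3) = (2*O)/(-3 + O) = 2*O/(-3 + O))
w = 24/5 (w = 2*(-2)/(-3 - 2) + 4 = 2*(-2)/(-5) + 4 = 2*(-2)*(-⅕) + 4 = ⅘ + 4 = 24/5 ≈ 4.8000)
W(C) = -24/5 + C (W(C) = (24/5)*(-1) + C = -24/5 + C)
1/W(z) = 1/(-24/5 - 95) = 1/(-499/5) = -5/499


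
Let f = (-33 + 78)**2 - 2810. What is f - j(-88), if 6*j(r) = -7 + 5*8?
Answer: -1581/2 ≈ -790.50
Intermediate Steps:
j(r) = 11/2 (j(r) = (-7 + 5*8)/6 = (-7 + 40)/6 = (1/6)*33 = 11/2)
f = -785 (f = 45**2 - 2810 = 2025 - 2810 = -785)
f - j(-88) = -785 - 1*11/2 = -785 - 11/2 = -1581/2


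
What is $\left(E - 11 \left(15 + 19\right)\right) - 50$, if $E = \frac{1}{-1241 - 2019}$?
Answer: $- \frac{1382241}{3260} \approx -424.0$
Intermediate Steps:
$E = - \frac{1}{3260}$ ($E = \frac{1}{-3260} = - \frac{1}{3260} \approx -0.00030675$)
$\left(E - 11 \left(15 + 19\right)\right) - 50 = \left(- \frac{1}{3260} - 11 \left(15 + 19\right)\right) - 50 = \left(- \frac{1}{3260} - 374\right) - 50 = - \frac{1219241}{3260} - 50 = - \frac{1382241}{3260}$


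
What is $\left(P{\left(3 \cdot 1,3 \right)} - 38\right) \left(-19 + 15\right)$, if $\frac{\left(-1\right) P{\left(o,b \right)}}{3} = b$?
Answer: $188$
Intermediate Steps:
$P{\left(o,b \right)} = - 3 b$
$\left(P{\left(3 \cdot 1,3 \right)} - 38\right) \left(-19 + 15\right) = \left(\left(-3\right) 3 - 38\right) \left(-19 + 15\right) = \left(-9 - 38\right) \left(-4\right) = \left(-47\right) \left(-4\right) = 188$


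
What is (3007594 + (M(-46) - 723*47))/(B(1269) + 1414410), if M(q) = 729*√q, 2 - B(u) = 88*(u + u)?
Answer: 2973613/1191068 + 729*I*√46/1191068 ≈ 2.4966 + 0.0041512*I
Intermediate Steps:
B(u) = 2 - 176*u (B(u) = 2 - 88*(u + u) = 2 - 88*2*u = 2 - 176*u)
(3007594 + (M(-46) - 723*47))/(B(1269) + 1414410) = (3007594 + (729*√(-46) - 723*47))/((2 - 176*1269) + 1414410) = (3007594 + (729*(I*√46) - 1*33981))/((2 - 223344) + 1414410) = (3007594 + (729*I*√46 - 33981))/(-223342 + 1414410) = (3007594 + (-33981 + 729*I*√46))/1191068 = (2973613 + 729*I*√46)*(1/1191068) = 2973613/1191068 + 729*I*√46/1191068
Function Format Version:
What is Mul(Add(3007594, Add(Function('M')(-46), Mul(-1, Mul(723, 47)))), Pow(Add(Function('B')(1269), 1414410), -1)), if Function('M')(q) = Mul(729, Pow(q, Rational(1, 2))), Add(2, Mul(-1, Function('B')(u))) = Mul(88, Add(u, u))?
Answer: Add(Rational(2973613, 1191068), Mul(Rational(729, 1191068), I, Pow(46, Rational(1, 2)))) ≈ Add(2.4966, Mul(0.0041512, I))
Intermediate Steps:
Function('B')(u) = Add(2, Mul(-176, u)) (Function('B')(u) = Add(2, Mul(-1, Mul(88, Add(u, u)))) = Add(2, Mul(-1, Mul(88, Mul(2, u)))) = Add(2, Mul(-1, Mul(176, u))) = Add(2, Mul(-176, u)))
Mul(Add(3007594, Add(Function('M')(-46), Mul(-1, Mul(723, 47)))), Pow(Add(Function('B')(1269), 1414410), -1)) = Mul(Add(3007594, Add(Mul(729, Pow(-46, Rational(1, 2))), Mul(-1, Mul(723, 47)))), Pow(Add(Add(2, Mul(-176, 1269)), 1414410), -1)) = Mul(Add(3007594, Add(Mul(729, Mul(I, Pow(46, Rational(1, 2)))), Mul(-1, 33981))), Pow(Add(Add(2, -223344), 1414410), -1)) = Mul(Add(3007594, Add(Mul(729, I, Pow(46, Rational(1, 2))), -33981)), Pow(Add(-223342, 1414410), -1)) = Mul(Add(3007594, Add(-33981, Mul(729, I, Pow(46, Rational(1, 2))))), Pow(1191068, -1)) = Mul(Add(2973613, Mul(729, I, Pow(46, Rational(1, 2)))), Rational(1, 1191068)) = Add(Rational(2973613, 1191068), Mul(Rational(729, 1191068), I, Pow(46, Rational(1, 2))))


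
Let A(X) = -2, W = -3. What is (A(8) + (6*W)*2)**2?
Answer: 1444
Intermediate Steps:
(A(8) + (6*W)*2)**2 = (-2 + (6*(-3))*2)**2 = (-2 - 18*2)**2 = (-2 - 36)**2 = (-38)**2 = 1444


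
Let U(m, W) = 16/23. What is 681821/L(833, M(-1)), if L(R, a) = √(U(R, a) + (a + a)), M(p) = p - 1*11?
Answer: -681821*I*√3082/268 ≈ -1.4124e+5*I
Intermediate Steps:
U(m, W) = 16/23 (U(m, W) = 16*(1/23) = 16/23)
M(p) = -11 + p (M(p) = p - 11 = -11 + p)
L(R, a) = √(16/23 + 2*a) (L(R, a) = √(16/23 + (a + a)) = √(16/23 + 2*a))
681821/L(833, M(-1)) = 681821/((√(368 + 1058*(-11 - 1))/23)) = 681821/((√(368 + 1058*(-12))/23)) = 681821/((√(368 - 12696)/23)) = 681821/((√(-12328)/23)) = 681821/(((2*I*√3082)/23)) = 681821/((2*I*√3082/23)) = 681821*(-I*√3082/268) = -681821*I*√3082/268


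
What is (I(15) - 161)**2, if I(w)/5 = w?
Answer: 7396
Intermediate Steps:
I(w) = 5*w
(I(15) - 161)**2 = (5*15 - 161)**2 = (75 - 161)**2 = (-86)**2 = 7396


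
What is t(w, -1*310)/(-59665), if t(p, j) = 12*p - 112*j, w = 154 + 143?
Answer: -38284/59665 ≈ -0.64165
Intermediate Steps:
w = 297
t(p, j) = -112*j + 12*p
t(w, -1*310)/(-59665) = (-(-112)*310 + 12*297)/(-59665) = (-112*(-310) + 3564)*(-1/59665) = (34720 + 3564)*(-1/59665) = 38284*(-1/59665) = -38284/59665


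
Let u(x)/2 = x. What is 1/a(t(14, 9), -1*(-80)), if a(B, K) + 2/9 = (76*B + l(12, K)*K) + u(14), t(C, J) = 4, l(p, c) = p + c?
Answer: 9/69226 ≈ 0.00013001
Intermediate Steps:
l(p, c) = c + p
u(x) = 2*x
a(B, K) = 250/9 + 76*B + K*(12 + K) (a(B, K) = -2/9 + ((76*B + (K + 12)*K) + 2*14) = -2/9 + ((76*B + (12 + K)*K) + 28) = -2/9 + ((76*B + K*(12 + K)) + 28) = -2/9 + (28 + 76*B + K*(12 + K)) = 250/9 + 76*B + K*(12 + K))
1/a(t(14, 9), -1*(-80)) = 1/(250/9 + 76*4 + (-1*(-80))*(12 - 1*(-80))) = 1/(250/9 + 304 + 80*(12 + 80)) = 1/(250/9 + 304 + 80*92) = 1/(250/9 + 304 + 7360) = 1/(69226/9) = 9/69226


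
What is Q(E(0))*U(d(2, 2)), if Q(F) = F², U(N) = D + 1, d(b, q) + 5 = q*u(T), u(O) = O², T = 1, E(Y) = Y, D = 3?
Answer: 0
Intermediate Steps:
d(b, q) = -5 + q (d(b, q) = -5 + q*1² = -5 + q*1 = -5 + q)
U(N) = 4 (U(N) = 3 + 1 = 4)
Q(E(0))*U(d(2, 2)) = 0²*4 = 0*4 = 0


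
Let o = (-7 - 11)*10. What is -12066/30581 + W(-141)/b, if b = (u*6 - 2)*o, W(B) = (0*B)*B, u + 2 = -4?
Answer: -12066/30581 ≈ -0.39456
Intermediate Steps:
u = -6 (u = -2 - 4 = -6)
W(B) = 0 (W(B) = 0*B = 0)
o = -180 (o = -18*10 = -180)
b = 6840 (b = (-6*6 - 2)*(-180) = (-36 - 2)*(-180) = -38*(-180) = 6840)
-12066/30581 + W(-141)/b = -12066/30581 + 0/6840 = -12066*1/30581 + 0*(1/6840) = -12066/30581 + 0 = -12066/30581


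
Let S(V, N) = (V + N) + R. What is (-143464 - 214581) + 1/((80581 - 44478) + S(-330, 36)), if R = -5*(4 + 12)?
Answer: -12792589804/35729 ≈ -3.5805e+5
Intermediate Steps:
R = -80 (R = -5*16 = -80)
S(V, N) = -80 + N + V (S(V, N) = (V + N) - 80 = (N + V) - 80 = -80 + N + V)
(-143464 - 214581) + 1/((80581 - 44478) + S(-330, 36)) = (-143464 - 214581) + 1/((80581 - 44478) + (-80 + 36 - 330)) = -358045 + 1/(36103 - 374) = -358045 + 1/35729 = -12792589804/35729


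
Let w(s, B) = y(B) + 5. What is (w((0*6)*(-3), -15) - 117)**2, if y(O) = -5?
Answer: 13689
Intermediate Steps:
w(s, B) = 0 (w(s, B) = -5 + 5 = 0)
(w((0*6)*(-3), -15) - 117)**2 = (0 - 117)**2 = (-117)**2 = 13689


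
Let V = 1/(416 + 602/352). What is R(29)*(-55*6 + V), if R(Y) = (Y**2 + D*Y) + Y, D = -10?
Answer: -14071051720/73517 ≈ -1.9140e+5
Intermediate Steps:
R(Y) = Y**2 - 9*Y (R(Y) = (Y**2 - 10*Y) + Y = Y**2 - 9*Y)
V = 176/73517 (V = 1/(416 + 602*(1/352)) = 1/(416 + 301/176) = 1/(73517/176) = 176/73517 ≈ 0.0023940)
R(29)*(-55*6 + V) = (29*(-9 + 29))*(-55*6 + 176/73517) = (29*20)*(-330 + 176/73517) = 580*(-24260434/73517) = -14071051720/73517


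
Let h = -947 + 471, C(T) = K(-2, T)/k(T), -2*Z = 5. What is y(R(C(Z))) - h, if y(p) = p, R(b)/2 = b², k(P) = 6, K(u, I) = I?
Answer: 34297/72 ≈ 476.35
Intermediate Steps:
Z = -5/2 (Z = -½*5 = -5/2 ≈ -2.5000)
C(T) = T/6
R(b) = 2*b²
h = -476
y(R(C(Z))) - h = 2*((⅙)*(-5/2))² - 1*(-476) = 2*(-5/12)² + 476 = 2*(25/144) + 476 = 25/72 + 476 = 34297/72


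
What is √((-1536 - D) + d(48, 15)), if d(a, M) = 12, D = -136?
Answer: 2*I*√347 ≈ 37.256*I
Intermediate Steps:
√((-1536 - D) + d(48, 15)) = √((-1536 - 1*(-136)) + 12) = √((-1536 + 136) + 12) = √(-1400 + 12) = √(-1388) = 2*I*√347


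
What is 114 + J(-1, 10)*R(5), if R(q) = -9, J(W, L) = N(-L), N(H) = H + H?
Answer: 294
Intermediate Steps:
N(H) = 2*H
J(W, L) = -2*L (J(W, L) = 2*(-L) = -2*L)
114 + J(-1, 10)*R(5) = 114 - 2*10*(-9) = 114 - 20*(-9) = 114 + 180 = 294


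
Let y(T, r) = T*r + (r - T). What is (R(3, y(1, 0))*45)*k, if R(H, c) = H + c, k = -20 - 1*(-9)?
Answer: -990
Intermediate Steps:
k = -11 (k = -20 + 9 = -11)
y(T, r) = r - T + T*r
(R(3, y(1, 0))*45)*k = ((3 + (0 - 1*1 + 1*0))*45)*(-11) = ((3 + (0 - 1 + 0))*45)*(-11) = ((3 - 1)*45)*(-11) = (2*45)*(-11) = 90*(-11) = -990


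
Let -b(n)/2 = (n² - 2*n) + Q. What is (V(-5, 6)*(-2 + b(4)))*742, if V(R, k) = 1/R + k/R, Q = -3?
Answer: 62328/5 ≈ 12466.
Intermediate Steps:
V(R, k) = 1/R + k/R
b(n) = 6 - 2*n² + 4*n (b(n) = -2*((n² - 2*n) - 3) = -2*(-3 + n² - 2*n) = 6 - 2*n² + 4*n)
(V(-5, 6)*(-2 + b(4)))*742 = (((1 + 6)/(-5))*(-2 + (6 - 2*4² + 4*4)))*742 = ((-⅕*7)*(-2 + (6 - 2*16 + 16)))*742 = -7*(-2 + (6 - 32 + 16))/5*742 = -7*(-2 - 10)/5*742 = -7/5*(-12)*742 = (84/5)*742 = 62328/5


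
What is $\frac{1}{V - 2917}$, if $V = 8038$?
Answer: $\frac{1}{5121} \approx 0.00019527$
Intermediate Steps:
$\frac{1}{V - 2917} = \frac{1}{8038 - 2917} = \frac{1}{5121}$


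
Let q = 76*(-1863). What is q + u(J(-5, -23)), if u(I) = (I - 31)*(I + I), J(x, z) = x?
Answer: -141228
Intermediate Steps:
q = -141588
u(I) = 2*I*(-31 + I) (u(I) = (-31 + I)*(2*I) = 2*I*(-31 + I))
q + u(J(-5, -23)) = -141588 + 2*(-5)*(-31 - 5) = -141588 + 2*(-5)*(-36) = -141588 + 360 = -141228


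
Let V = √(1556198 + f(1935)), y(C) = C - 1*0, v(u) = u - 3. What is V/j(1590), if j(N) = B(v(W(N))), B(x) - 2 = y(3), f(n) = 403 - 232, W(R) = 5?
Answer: √1556369/5 ≈ 249.51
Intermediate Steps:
v(u) = -3 + u
f(n) = 171
y(C) = C (y(C) = C + 0 = C)
B(x) = 5 (B(x) = 2 + 3 = 5)
V = √1556369 (V = √(1556198 + 171) = √1556369 ≈ 1247.5)
j(N) = 5
V/j(1590) = √1556369/5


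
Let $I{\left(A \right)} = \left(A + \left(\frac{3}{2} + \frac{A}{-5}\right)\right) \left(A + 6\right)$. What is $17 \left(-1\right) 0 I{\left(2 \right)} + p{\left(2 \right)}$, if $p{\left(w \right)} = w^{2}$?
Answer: $4$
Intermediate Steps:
$I{\left(A \right)} = \left(6 + A\right) \left(\frac{3}{2} + \frac{4 A}{5}\right)$ ($I{\left(A \right)} = \left(A + \left(3 \cdot \frac{1}{2} + A \left(- \frac{1}{5}\right)\right)\right) \left(6 + A\right) = \left(A - \left(- \frac{3}{2} + \frac{A}{5}\right)\right) \left(6 + A\right) = \left(\frac{3}{2} + \frac{4 A}{5}\right) \left(6 + A\right) = \left(6 + A\right) \left(\frac{3}{2} + \frac{4 A}{5}\right)$)
$17 \left(-1\right) 0 I{\left(2 \right)} + p{\left(2 \right)} = 17 \left(-1\right) 0 \left(9 + \frac{4 \cdot 2^{2}}{5} + \frac{63}{10} \cdot 2\right) + 2^{2} = 17 \cdot 0 \left(9 + \frac{4}{5} \cdot 4 + \frac{63}{5}\right) + 4 = 17 \cdot 0 \left(9 + \frac{16}{5} + \frac{63}{5}\right) + 4 = 17 \cdot 0 \cdot \frac{124}{5} + 4 = 17 \cdot 0 + 4 = 0 + 4 = 4$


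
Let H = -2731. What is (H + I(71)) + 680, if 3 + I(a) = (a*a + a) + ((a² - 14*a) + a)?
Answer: 7176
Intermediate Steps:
I(a) = -3 - 12*a + 2*a² (I(a) = -3 + ((a*a + a) + ((a² - 14*a) + a)) = -3 + ((a² + a) + (a² - 13*a)) = -3 + ((a + a²) + (a² - 13*a)) = -3 + (-12*a + 2*a²) = -3 - 12*a + 2*a²)
(H + I(71)) + 680 = (-2731 + (-3 - 12*71 + 2*71²)) + 680 = (-2731 + (-3 - 852 + 2*5041)) + 680 = (-2731 + (-3 - 852 + 10082)) + 680 = (-2731 + 9227) + 680 = 6496 + 680 = 7176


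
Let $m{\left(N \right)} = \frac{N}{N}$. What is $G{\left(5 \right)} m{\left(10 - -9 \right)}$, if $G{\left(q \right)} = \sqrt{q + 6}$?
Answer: $\sqrt{11} \approx 3.3166$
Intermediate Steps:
$m{\left(N \right)} = 1$
$G{\left(q \right)} = \sqrt{6 + q}$
$G{\left(5 \right)} m{\left(10 - -9 \right)} = \sqrt{6 + 5} \cdot 1 = \sqrt{11} \cdot 1 = \sqrt{11}$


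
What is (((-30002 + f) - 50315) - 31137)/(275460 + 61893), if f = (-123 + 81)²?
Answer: -109690/337353 ≈ -0.32515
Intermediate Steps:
f = 1764 (f = (-42)² = 1764)
(((-30002 + f) - 50315) - 31137)/(275460 + 61893) = (((-30002 + 1764) - 50315) - 31137)/(275460 + 61893) = ((-28238 - 50315) - 31137)/337353 = (-78553 - 31137)*(1/337353) = -109690*1/337353 = -109690/337353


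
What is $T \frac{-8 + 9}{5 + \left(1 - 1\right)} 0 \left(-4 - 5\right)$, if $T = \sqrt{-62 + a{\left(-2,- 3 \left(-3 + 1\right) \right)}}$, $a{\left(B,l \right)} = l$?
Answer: $0$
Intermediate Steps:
$T = 2 i \sqrt{14}$ ($T = \sqrt{-62 - 3 \left(-3 + 1\right)} = \sqrt{-62 - -6} = \sqrt{-62 + 6} = \sqrt{-56} = 2 i \sqrt{14} \approx 7.4833 i$)
$T \frac{-8 + 9}{5 + \left(1 - 1\right)} 0 \left(-4 - 5\right) = 2 i \sqrt{14} \frac{-8 + 9}{5 + \left(1 - 1\right)} 0 \left(-4 - 5\right) = 2 i \sqrt{14} \cdot 1 \frac{1}{5 + \left(1 - 1\right)} 0 \left(-9\right) = 2 i \sqrt{14} \cdot 1 \frac{1}{5 + 0} \cdot 0 = 2 i \sqrt{14} \cdot 1 \cdot \frac{1}{5} \cdot 0 = 2 i \sqrt{14} \cdot \frac{1}{5} \cdot 0 = 2 i \sqrt{14} \cdot 0 = 0$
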